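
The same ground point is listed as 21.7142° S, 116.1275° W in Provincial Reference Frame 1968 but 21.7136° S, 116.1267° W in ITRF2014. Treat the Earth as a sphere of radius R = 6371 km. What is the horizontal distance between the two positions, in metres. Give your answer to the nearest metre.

Δφ = -21.7136° − -21.7142° = +0.0006°; Δλ = -116.1267° − -116.1275° = +0.0008°.
1° along a meridian = πR/180 = 111195 m.
ΔN = Δφ × 111195 = 66.7 m; ΔE = Δλ × 111195 × cos(-21.7142°) = +0.0008 × 111195 × 0.929041 = 82.6 m.
Distance = √(ΔE² + ΔN²) = √(82.6² + 66.7²) = 106.2 m.

106 m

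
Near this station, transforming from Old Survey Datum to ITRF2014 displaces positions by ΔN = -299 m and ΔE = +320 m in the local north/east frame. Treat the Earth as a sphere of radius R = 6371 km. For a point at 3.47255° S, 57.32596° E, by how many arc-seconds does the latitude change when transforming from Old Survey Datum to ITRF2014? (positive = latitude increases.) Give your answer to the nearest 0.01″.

On a sphere of radius R, 1 rad of latitude = R, so Δφ = ΔN / R = -299.0 / 6371000 = -4.6931e-05 rad = -9.680″.

Δφ = -9.68″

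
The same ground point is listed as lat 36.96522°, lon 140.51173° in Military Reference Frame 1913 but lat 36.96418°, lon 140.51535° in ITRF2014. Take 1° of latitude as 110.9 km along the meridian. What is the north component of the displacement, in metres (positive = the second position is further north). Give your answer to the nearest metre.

Δφ = 36.96418° − 36.96522° = -0.00104°; Δλ = 140.51535° − 140.51173° = +0.00362°.
ΔN = Δφ × 110900 = -115.3 m; ΔE = Δλ × 110900 × cos(36.96522°) = +0.00362 × 110900 × 0.799001 = 320.8 m.

ΔN = -115 m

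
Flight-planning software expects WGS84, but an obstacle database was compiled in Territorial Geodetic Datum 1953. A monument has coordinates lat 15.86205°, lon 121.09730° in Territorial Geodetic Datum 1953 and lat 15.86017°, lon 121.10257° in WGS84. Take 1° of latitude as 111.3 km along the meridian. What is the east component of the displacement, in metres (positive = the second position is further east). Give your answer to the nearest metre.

Δφ = 15.86017° − 15.86205° = -0.00188°; Δλ = 121.10257° − 121.09730° = +0.00527°.
ΔN = Δφ × 111300 = -209.2 m; ΔE = Δλ × 111300 × cos(15.86205°) = +0.00527 × 111300 × 0.961923 = 564.2 m.

ΔE = 564 m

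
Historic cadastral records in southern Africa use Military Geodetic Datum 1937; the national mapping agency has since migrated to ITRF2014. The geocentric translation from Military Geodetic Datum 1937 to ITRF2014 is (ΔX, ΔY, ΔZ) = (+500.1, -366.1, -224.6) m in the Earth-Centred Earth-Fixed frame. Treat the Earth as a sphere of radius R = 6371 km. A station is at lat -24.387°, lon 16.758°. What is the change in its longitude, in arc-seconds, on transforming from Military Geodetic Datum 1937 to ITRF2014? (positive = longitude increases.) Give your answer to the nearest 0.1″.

Δλ = -17.6″

sin φ = -0.412898, cos φ = 0.910777, sin λ = 0.288330, cos λ = 0.957531.
East component: ΔE = −sin λ·ΔX + cos λ·ΔY = −(0.288330)(500.1) + (0.957531)(-366.1) = -494.75 m.
1° of latitude spans πR/180 = 111195 m; at latitude φ, 1° of longitude spans that × cos φ = 101273.8 m, so Δλ = -494.75 / 101273.8 × 3600 = -17.587″.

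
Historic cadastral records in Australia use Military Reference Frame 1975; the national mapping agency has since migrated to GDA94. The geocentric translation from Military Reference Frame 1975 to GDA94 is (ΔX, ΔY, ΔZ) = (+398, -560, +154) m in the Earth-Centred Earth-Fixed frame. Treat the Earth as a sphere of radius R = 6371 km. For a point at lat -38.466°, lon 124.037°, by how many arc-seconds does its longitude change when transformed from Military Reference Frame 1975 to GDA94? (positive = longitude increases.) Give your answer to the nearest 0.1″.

sin φ = -0.622050, cos φ = 0.782977, sin λ = 0.828676, cos λ = -0.559728.
East component: ΔE = −sin λ·ΔX + cos λ·ΔY = −(0.828676)(398) + (-0.559728)(-560) = -16.37 m.
1° of latitude spans πR/180 = 111195 m; at latitude φ, 1° of longitude spans that × cos φ = 87063.1 m, so Δλ = -16.37 / 87063.1 × 3600 = -0.677″.

Δλ = -0.7″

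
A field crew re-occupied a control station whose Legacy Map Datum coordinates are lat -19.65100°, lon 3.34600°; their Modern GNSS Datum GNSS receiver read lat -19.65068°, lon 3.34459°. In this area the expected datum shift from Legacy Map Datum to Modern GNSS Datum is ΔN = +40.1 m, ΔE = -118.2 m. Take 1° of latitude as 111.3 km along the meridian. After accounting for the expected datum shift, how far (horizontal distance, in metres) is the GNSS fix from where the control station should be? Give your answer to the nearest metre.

30 m

Observed coordinate differences: Δφ = +0.00032°, Δλ = -0.00141°.
Converting to metres (1° lat = 111300 m, cos φ = 0.941758): observed ΔN = 35.6 m, observed ΔE = -147.8 m.
Subtracting the expected shift leaves a residual of 35.6 − (40.1) = -4.5 m north and -147.8 − (-118.2) = -29.6 m east.
Residual distance = √((-4.5)² + (-29.6)²) = 29.9 m.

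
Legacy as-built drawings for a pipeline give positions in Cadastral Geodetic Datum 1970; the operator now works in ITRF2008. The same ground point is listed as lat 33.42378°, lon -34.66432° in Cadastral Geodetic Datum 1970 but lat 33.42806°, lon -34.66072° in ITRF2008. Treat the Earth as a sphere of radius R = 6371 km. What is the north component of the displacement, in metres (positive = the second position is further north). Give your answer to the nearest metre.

Δφ = 33.42806° − 33.42378° = +0.00428°; Δλ = -34.66072° − -34.66432° = +0.00360°.
1° along a meridian = πR/180 = 111195 m.
ΔN = Δφ × 111195 = 475.9 m; ΔE = Δλ × 111195 × cos(33.42378°) = +0.00360 × 111195 × 0.834619 = 334.1 m.

ΔN = 476 m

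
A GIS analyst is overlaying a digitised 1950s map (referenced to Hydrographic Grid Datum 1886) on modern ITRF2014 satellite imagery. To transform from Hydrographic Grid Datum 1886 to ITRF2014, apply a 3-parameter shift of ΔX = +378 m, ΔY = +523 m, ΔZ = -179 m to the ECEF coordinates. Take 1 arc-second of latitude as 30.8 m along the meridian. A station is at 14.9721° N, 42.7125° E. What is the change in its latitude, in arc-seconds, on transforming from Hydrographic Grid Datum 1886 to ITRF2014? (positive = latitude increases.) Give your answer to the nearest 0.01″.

Δφ = -10.92″

sin φ = 0.258349, cos φ = 0.966052, sin λ = 0.678320, cos λ = 0.734767.
North component: ΔN = −sin φ cos λ·ΔX − sin φ sin λ·ΔY + cos φ·ΔZ = −(0.258349)(0.734767)(378) − (0.258349)(0.678320)(523) + (0.966052)(-179) = -336.33 m.
1° of latitude spans 3600 × 30.80 = 110880 m, so Δφ = -336.33 / 110880 × 3600 = -10.920″.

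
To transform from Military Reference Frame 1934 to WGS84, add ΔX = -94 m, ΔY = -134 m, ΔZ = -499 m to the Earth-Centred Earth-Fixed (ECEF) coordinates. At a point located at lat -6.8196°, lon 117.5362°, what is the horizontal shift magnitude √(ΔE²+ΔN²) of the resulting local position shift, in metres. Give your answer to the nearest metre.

525 m

The local east axis at (φ, λ) is (−sin λ, cos λ, 0), so ΔE = −sin(117.5362°)·(-94) + cos(117.5362°)·(-134) = 145.30 m.
The local north axis is (−sin φ cos λ, −sin φ sin λ, cos φ), giving ΔN = 5.160 − 14.109 − 495.470 = -504.42 m.
Horizontal magnitude = √(ΔE² + ΔN²) = √(145.30² + (-504.42)²) = 524.93 m.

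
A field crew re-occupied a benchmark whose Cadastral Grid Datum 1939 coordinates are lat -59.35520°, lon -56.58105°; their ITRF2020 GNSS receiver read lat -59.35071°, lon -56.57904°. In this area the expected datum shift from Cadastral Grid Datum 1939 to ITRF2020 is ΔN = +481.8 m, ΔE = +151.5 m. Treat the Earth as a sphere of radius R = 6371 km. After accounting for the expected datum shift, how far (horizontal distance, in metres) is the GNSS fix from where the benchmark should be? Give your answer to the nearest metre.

Observed coordinate differences: Δφ = +0.00449°, Δλ = +0.00201°.
Converting to metres (1° lat = 111195 m, cos φ = 0.509714): observed ΔN = 499.3 m, observed ΔE = 113.9 m.
Subtracting the expected shift leaves a residual of 499.3 − (481.8) = 17.5 m north and 113.9 − (151.5) = -37.6 m east.
Residual distance = √(17.5² + (-37.6)²) = 41.4 m.

41 m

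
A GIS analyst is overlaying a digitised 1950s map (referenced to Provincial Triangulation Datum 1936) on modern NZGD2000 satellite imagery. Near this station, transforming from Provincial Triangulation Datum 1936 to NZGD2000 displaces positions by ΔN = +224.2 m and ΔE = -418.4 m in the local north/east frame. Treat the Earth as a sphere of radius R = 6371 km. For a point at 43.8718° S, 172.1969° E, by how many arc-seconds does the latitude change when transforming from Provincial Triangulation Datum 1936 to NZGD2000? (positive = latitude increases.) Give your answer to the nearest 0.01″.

Δφ = 7.26″

On a sphere of radius R, 1 rad of latitude = R, so Δφ = ΔN / R = 224.2 / 6371000 = 3.5191e-05 rad = 7.259″.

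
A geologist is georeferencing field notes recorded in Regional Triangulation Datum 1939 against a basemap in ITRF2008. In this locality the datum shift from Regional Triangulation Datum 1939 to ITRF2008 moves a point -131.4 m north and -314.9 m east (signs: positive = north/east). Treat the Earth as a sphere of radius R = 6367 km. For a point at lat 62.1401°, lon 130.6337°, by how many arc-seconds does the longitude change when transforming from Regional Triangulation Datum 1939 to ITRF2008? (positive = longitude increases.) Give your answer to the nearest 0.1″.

Δλ = -21.8″

At latitude 62.1401°, cos φ = 0.467311.
One radian of longitude at latitude φ spans R cos φ, so Δλ = ΔE / (R cos φ) = -314.9 / (6367000 × 0.467311) = -1.0584e-04 rad = -21.830″.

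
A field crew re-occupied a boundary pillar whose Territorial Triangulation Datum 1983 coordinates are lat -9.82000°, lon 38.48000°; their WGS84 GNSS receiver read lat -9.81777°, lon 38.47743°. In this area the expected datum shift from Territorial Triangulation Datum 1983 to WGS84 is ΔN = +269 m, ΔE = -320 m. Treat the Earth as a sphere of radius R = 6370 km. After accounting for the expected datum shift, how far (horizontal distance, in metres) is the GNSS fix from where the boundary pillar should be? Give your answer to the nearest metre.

Observed coordinate differences: Δφ = +0.00223°, Δλ = -0.00257°.
Converting to metres (1° lat = 111177 m, cos φ = 0.985348): observed ΔN = 247.9 m, observed ΔE = -281.5 m.
Subtracting the expected shift leaves a residual of 247.9 − (269) = -21.1 m north and -281.5 − (-320) = 38.5 m east.
Residual distance = √((-21.1)² + 38.5²) = 43.9 m.

44 m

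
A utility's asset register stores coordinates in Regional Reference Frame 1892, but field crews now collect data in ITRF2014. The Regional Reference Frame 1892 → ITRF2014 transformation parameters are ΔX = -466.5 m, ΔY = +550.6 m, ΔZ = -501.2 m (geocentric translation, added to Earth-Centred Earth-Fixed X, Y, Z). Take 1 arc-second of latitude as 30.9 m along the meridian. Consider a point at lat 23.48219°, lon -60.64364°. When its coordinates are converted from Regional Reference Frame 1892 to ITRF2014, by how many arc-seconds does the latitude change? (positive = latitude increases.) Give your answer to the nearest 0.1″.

Δφ = -5.7″

sin φ = 0.398464, cos φ = 0.917184, sin λ = -0.871587, cos λ = 0.490240.
North component: ΔN = −sin φ cos λ·ΔX − sin φ sin λ·ΔY + cos φ·ΔZ = −(0.398464)(0.490240)(-466.5) − (0.398464)(-0.871587)(550.6) + (0.917184)(-501.2) = -177.34 m.
1° of latitude spans 3600 × 30.90 = 111240 m, so Δφ = -177.34 / 111240 × 3600 = -5.739″.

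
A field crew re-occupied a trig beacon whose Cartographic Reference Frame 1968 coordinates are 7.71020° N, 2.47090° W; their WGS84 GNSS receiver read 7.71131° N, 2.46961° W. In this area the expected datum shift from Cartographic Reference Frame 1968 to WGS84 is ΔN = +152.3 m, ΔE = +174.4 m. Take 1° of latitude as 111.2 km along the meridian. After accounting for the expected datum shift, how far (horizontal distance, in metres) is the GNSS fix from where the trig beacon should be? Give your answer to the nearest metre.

43 m

Observed coordinate differences: Δφ = +0.00111°, Δλ = +0.00129°.
Converting to metres (1° lat = 111200 m, cos φ = 0.990959): observed ΔN = 123.4 m, observed ΔE = 142.2 m.
Subtracting the expected shift leaves a residual of 123.4 − (152.3) = -28.9 m north and 142.2 − (174.4) = -32.2 m east.
Residual distance = √((-28.9)² + (-32.2)²) = 43.3 m.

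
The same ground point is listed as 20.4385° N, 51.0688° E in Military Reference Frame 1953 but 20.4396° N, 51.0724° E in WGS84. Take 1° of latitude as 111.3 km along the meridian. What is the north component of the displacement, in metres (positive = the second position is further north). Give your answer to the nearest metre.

ΔN = 122 m

Δφ = 20.4396° − 20.4385° = +0.0011°; Δλ = 51.0724° − 51.0688° = +0.0036°.
ΔN = Δφ × 111300 = 122.4 m; ΔE = Δλ × 111300 × cos(20.4385°) = +0.0036 × 111300 × 0.937048 = 375.5 m.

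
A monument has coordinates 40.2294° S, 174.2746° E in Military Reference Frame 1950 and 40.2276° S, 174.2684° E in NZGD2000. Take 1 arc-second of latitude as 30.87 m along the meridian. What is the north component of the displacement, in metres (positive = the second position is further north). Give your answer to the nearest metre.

ΔN = 200 m

Δφ = -40.2276° − -40.2294° = +0.0018°; Δλ = 174.2684° − 174.2746° = -0.0062°.
1° of latitude = 3600 × 30.87 = 111132 m.
ΔN = Δφ × 111132 = 200.0 m; ΔE = Δλ × 111132 × cos(-40.2294°) = -0.0062 × 111132 × 0.763465 = -526.0 m.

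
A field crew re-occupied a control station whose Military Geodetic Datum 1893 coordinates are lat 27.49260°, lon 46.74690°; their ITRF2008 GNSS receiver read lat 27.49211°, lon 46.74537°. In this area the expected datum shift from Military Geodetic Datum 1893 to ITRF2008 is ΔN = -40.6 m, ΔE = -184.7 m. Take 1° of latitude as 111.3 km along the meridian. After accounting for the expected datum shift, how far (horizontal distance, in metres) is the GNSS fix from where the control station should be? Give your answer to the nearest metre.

36 m

Observed coordinate differences: Δφ = -0.00049°, Δλ = -0.00153°.
Converting to metres (1° lat = 111300 m, cos φ = 0.887070): observed ΔN = -54.5 m, observed ΔE = -151.1 m.
Subtracting the expected shift leaves a residual of -54.5 − (-40.6) = -13.9 m north and -151.1 − (-184.7) = 33.6 m east.
Residual distance = √((-13.9)² + 33.6²) = 36.4 m.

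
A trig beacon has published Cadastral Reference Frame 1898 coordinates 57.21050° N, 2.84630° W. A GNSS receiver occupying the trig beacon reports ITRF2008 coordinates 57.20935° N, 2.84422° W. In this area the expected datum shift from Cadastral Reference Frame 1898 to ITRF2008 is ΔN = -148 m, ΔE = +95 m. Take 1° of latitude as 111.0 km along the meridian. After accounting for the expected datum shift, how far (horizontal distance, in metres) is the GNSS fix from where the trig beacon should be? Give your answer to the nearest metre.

Observed coordinate differences: Δφ = -0.00115°, Δλ = +0.00208°.
Converting to metres (1° lat = 111000 m, cos φ = 0.541554): observed ΔN = -127.7 m, observed ΔE = 125.0 m.
Subtracting the expected shift leaves a residual of -127.7 − (-148) = 20.3 m north and 125.0 − (95) = 30.0 m east.
Residual distance = √(20.3² + 30.0²) = 36.3 m.

36 m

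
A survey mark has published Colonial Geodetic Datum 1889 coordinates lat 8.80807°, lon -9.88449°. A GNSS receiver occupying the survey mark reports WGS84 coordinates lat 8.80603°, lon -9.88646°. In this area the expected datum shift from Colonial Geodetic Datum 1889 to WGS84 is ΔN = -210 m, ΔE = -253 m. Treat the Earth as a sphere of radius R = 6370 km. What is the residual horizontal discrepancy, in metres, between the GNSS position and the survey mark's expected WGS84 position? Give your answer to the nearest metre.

40 m

Observed coordinate differences: Δφ = -0.00204°, Δλ = -0.00197°.
Converting to metres (1° lat = 111177 m, cos φ = 0.988207): observed ΔN = -226.8 m, observed ΔE = -216.4 m.
Subtracting the expected shift leaves a residual of -226.8 − (-210) = -16.8 m north and -216.4 − (-253) = 36.6 m east.
Residual distance = √((-16.8)² + 36.6²) = 40.2 m.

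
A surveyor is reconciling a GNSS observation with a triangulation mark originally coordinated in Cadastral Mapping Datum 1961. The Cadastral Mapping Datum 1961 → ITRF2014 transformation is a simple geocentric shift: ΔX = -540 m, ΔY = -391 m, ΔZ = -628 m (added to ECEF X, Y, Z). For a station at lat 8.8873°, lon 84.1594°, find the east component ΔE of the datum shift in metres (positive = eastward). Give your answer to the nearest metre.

At φ = 8.8873°, λ = 84.1594°: sin φ = 0.154491, cos φ = 0.987994, sin λ = 0.994809, cos λ = 0.101761.
ΔE = −sin λ·ΔX + cos λ·ΔY = −(0.994809)·(-540) + (0.101761)·(-391) = 497.41 m.

ΔE = 497 m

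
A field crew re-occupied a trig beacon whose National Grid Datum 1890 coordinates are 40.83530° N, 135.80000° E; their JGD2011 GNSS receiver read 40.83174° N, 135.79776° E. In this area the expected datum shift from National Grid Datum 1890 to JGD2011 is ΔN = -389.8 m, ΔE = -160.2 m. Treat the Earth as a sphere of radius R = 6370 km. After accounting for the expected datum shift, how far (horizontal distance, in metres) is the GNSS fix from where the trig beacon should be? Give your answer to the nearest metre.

Observed coordinate differences: Δφ = -0.00356°, Δλ = -0.00224°.
Converting to metres (1° lat = 111177 m, cos φ = 0.756592): observed ΔN = -395.8 m, observed ΔE = -188.4 m.
Subtracting the expected shift leaves a residual of -395.8 − (-389.8) = -6.0 m north and -188.4 − (-160.2) = -28.2 m east.
Residual distance = √((-6.0)² + (-28.2)²) = 28.8 m.

29 m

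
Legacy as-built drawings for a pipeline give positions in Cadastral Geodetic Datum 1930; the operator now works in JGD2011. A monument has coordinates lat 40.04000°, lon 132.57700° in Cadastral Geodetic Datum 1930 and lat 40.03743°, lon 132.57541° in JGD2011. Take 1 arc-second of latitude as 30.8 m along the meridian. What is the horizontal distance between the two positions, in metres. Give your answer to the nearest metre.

315 m

Δφ = 40.03743° − 40.04000° = -0.00257°; Δλ = 132.57541° − 132.57700° = -0.00159°.
1° of latitude = 3600 × 30.80 = 110880 m.
ΔN = Δφ × 110880 = -285.0 m; ΔE = Δλ × 110880 × cos(40.04000°) = -0.00159 × 110880 × 0.765596 = -135.0 m.
Distance = √(ΔE² + ΔN²) = √((-135.0)² + (-285.0)²) = 315.3 m.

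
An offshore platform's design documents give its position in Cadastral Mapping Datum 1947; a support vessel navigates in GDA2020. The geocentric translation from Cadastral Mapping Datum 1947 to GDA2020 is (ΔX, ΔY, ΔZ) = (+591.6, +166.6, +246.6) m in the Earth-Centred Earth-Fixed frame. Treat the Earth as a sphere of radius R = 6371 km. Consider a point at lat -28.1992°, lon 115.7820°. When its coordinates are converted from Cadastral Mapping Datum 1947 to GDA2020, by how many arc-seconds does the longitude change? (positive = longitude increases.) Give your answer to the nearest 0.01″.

sin φ = -0.472538, cos φ = 0.881310, sin λ = 0.900455, cos λ = -0.434948.
East component: ΔE = −sin λ·ΔX + cos λ·ΔY = −(0.900455)(591.6) + (-0.434948)(166.6) = -605.17 m.
1° of latitude spans πR/180 = 111195 m; at latitude φ, 1° of longitude spans that × cos φ = 97997.2 m, so Δλ = -605.17 / 97997.2 × 3600 = -22.231″.

Δλ = -22.23″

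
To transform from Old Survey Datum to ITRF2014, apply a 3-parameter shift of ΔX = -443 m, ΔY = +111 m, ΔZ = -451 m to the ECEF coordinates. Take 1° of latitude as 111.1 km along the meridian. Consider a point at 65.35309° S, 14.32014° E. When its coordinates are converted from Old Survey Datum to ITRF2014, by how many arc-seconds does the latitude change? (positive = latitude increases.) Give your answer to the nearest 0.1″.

sin φ = -0.908895, cos φ = 0.417025, sin λ = 0.247340, cos λ = 0.968929.
North component: ΔN = −sin φ cos λ·ΔX − sin φ sin λ·ΔY + cos φ·ΔZ = −(-0.908895)(0.968929)(-443) − (-0.908895)(0.247340)(111) + (0.417025)(-451) = -553.25 m.
1° of latitude spans 111100 m, so Δφ = -553.25 / 111100 × 3600 = -17.927″.

Δφ = -17.9″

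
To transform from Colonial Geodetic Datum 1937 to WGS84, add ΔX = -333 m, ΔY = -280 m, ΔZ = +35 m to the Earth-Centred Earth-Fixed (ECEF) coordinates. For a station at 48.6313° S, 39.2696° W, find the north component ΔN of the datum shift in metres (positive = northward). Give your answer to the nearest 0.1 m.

ΔN = -37.3 m

At φ = -48.6313°, λ = -39.2696°: sin φ = -0.750472, cos φ = 0.660902, sin λ = -0.632970, cos λ = 0.774176.
ΔN = −sin φ cos λ·ΔX − sin φ sin λ·ΔY + cos φ·ΔZ = −(-0.750472)(0.774176)(-333) − (-0.750472)(-0.632970)(-280) + (0.660902)(35) = -37.33 m.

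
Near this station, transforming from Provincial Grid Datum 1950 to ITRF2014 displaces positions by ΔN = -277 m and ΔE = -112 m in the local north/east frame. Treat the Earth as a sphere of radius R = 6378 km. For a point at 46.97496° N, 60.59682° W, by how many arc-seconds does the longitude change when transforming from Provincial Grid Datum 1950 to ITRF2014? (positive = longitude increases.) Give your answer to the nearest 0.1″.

Δλ = -5.3″

At latitude 46.97496°, cos φ = 0.682318.
One radian of longitude at latitude φ spans R cos φ, so Δλ = ΔE / (R cos φ) = -112.0 / (6378000 × 0.682318) = -2.5736e-05 rad = -5.309″.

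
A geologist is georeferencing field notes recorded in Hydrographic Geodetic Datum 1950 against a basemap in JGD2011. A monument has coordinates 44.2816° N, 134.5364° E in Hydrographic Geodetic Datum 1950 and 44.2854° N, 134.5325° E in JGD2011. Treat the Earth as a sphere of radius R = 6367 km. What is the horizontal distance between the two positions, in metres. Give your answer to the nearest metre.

Δφ = 44.2854° − 44.2816° = +0.0038°; Δλ = 134.5325° − 134.5364° = -0.0039°.
1° along a meridian = πR/180 = 111125 m.
ΔN = Δφ × 111125 = 422.3 m; ΔE = Δλ × 111125 × cos(44.2816°) = -0.0039 × 111125 × 0.715917 = -310.3 m.
Distance = √(ΔE² + ΔN²) = √((-310.3)² + 422.3²) = 524.0 m.

524 m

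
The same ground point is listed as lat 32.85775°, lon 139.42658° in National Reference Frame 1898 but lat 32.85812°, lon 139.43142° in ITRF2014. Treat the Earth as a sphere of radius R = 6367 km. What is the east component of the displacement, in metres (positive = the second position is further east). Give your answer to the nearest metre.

ΔE = 452 m

Δφ = 32.85812° − 32.85775° = +0.00037°; Δλ = 139.43142° − 139.42658° = +0.00484°.
1° along a meridian = πR/180 = 111125 m.
ΔN = Δφ × 111125 = 41.1 m; ΔE = Δλ × 111125 × cos(32.85775°) = +0.00484 × 111125 × 0.840020 = 451.8 m.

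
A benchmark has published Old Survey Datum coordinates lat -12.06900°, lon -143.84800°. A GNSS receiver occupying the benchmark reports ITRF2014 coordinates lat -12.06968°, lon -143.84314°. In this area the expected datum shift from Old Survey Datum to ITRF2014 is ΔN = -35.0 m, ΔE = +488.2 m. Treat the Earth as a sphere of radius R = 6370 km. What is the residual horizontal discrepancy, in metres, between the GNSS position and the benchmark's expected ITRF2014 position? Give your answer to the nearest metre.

Observed coordinate differences: Δφ = -0.00068°, Δλ = +0.00486°.
Converting to metres (1° lat = 111177 m, cos φ = 0.977897): observed ΔN = -75.6 m, observed ΔE = 528.4 m.
Subtracting the expected shift leaves a residual of -75.6 − (-35.0) = -40.6 m north and 528.4 − (488.2) = 40.2 m east.
Residual distance = √((-40.6)² + 40.2²) = 57.1 m.

57 m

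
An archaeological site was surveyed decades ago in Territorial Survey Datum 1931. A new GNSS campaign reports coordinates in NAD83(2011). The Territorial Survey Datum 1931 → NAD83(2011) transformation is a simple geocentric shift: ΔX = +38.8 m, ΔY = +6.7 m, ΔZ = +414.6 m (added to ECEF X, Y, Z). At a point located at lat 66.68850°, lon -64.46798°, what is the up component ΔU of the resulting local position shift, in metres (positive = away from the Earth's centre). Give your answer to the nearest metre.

At φ = 66.68850°, λ = -64.46798°: sin φ = 0.918367, cos φ = 0.395730, sin λ = -0.902345, cos λ = 0.431015.
ΔU = cos φ cos λ·ΔX + cos φ sin λ·ΔY + sin φ·ΔZ = (0.395730)(0.431015)(38.8) + (0.395730)(-0.902345)(6.7) + (0.918367)(414.6) = 384.98 m.

ΔU = 385 m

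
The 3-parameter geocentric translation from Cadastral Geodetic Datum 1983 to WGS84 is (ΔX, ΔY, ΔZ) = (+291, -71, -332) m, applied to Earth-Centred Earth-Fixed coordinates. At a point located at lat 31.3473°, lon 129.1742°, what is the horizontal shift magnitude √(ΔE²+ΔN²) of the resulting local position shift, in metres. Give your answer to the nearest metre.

The local east axis at (φ, λ) is (−sin λ, cos λ, 0), so ΔE = −sin(129.1742°)·291 + cos(129.1742°)·(-71) = -180.74 m.
The local north axis is (−sin φ cos λ, −sin φ sin λ, cos φ), giving ΔN = 95.627 + 28.634 − 283.538 = -159.28 m.
Horizontal magnitude = √(ΔE² + ΔN²) = √((-180.74)² + (-159.28)²) = 240.91 m.

241 m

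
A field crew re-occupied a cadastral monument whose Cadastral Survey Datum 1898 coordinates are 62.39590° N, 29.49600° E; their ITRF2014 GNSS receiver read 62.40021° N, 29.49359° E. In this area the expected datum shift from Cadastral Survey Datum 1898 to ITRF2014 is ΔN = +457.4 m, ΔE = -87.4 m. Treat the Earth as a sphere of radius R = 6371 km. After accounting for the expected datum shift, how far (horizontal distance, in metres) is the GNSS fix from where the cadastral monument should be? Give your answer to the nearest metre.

Observed coordinate differences: Δφ = +0.00431°, Δλ = -0.00241°.
Converting to metres (1° lat = 111195 m, cos φ = 0.463359): observed ΔN = 479.3 m, observed ΔE = -124.2 m.
Subtracting the expected shift leaves a residual of 479.3 − (457.4) = 21.9 m north and -124.2 − (-87.4) = -36.8 m east.
Residual distance = √(21.9² + (-36.8)²) = 42.8 m.

43 m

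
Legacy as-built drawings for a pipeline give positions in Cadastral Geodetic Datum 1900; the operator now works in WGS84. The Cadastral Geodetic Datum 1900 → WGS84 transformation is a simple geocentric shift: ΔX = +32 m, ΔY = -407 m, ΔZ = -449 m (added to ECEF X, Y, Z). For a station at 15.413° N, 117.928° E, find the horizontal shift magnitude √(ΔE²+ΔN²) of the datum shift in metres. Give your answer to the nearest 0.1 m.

At φ = 15.413°, λ = 117.928°: sin φ = 0.265775, cos φ = 0.964035, sin λ = 0.883537, cos λ = -0.468362.
ΔE = −sin λ·ΔX + cos λ·ΔY = −(0.883537)·(32) + (-0.468362)·(-407) = 162.35 m.
ΔN = −sin φ cos λ·ΔX − sin φ sin λ·ΔY + cos φ·ΔZ = −(0.265775)(-0.468362)(32) − (0.265775)(0.883537)(-407) + (0.964035)(-449) = -333.30 m.
Horizontal magnitude = √(ΔE² + ΔN²) = √(162.35² + (-333.30)²) = 370.73 m.

370.7 m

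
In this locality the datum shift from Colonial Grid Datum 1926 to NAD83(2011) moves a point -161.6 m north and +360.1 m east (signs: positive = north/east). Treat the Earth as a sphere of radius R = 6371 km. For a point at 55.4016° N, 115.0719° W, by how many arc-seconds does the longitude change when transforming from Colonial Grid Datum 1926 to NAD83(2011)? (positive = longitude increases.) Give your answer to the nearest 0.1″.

Δλ = 20.5″

At latitude 55.4016°, cos φ = 0.567821.
One radian of longitude at latitude φ spans R cos φ, so Δλ = ΔE / (R cos φ) = 360.1 / (6371000 × 0.567821) = 9.9542e-05 rad = 20.532″.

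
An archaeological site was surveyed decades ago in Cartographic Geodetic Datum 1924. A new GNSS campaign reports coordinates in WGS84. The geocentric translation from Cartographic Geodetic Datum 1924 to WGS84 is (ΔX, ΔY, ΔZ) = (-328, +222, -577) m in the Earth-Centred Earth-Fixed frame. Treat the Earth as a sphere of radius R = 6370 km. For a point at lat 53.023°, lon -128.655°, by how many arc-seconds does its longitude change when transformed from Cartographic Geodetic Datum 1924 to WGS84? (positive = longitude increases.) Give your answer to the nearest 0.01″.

Δλ = -21.25″

sin φ = 0.798877, cos φ = 0.601494, sin λ = -0.780921, cos λ = -0.624630.
East component: ΔE = −sin λ·ΔX + cos λ·ΔY = −(-0.780921)(-328) + (-0.624630)(222) = -394.81 m.
1° of latitude spans πR/180 = 111177 m; at latitude φ, 1° of longitude spans that × cos φ = 66872.6 m, so Δλ = -394.81 / 66872.6 × 3600 = -21.254″.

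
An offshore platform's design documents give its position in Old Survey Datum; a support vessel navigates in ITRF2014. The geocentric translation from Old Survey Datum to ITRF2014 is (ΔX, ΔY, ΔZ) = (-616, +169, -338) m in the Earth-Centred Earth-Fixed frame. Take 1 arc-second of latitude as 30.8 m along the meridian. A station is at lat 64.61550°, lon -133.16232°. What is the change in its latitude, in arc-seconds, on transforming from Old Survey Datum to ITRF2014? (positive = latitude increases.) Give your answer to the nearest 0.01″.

sin φ = 0.903451, cos φ = 0.428691, sin λ = -0.729419, cos λ = -0.684068.
North component: ΔN = −sin φ cos λ·ΔX − sin φ sin λ·ΔY + cos φ·ΔZ = −(0.903451)(-0.684068)(-616) − (0.903451)(-0.729419)(169) + (0.428691)(-338) = -414.23 m.
1° of latitude spans 3600 × 30.80 = 110880 m, so Δφ = -414.23 / 110880 × 3600 = -13.449″.

Δφ = -13.45″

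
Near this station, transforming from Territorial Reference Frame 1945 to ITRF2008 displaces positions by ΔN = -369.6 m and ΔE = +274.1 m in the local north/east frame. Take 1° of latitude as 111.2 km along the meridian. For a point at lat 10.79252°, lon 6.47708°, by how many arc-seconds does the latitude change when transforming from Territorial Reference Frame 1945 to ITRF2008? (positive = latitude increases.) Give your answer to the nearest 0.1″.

Δφ = -12.0″

1° of latitude = 111.2 km, so Δφ = -369.6 / 111200 = -0.0033237° = -11.965″.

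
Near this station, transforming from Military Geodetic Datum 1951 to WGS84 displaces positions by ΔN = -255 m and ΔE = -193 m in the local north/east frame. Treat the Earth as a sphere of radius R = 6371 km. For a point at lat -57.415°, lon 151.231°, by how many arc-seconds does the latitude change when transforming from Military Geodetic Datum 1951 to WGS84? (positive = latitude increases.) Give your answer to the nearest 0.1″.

Δφ = -8.3″

On a sphere of radius R, 1 rad of latitude = R, so Δφ = ΔN / R = -255.0 / 6371000 = -4.0025e-05 rad = -8.256″.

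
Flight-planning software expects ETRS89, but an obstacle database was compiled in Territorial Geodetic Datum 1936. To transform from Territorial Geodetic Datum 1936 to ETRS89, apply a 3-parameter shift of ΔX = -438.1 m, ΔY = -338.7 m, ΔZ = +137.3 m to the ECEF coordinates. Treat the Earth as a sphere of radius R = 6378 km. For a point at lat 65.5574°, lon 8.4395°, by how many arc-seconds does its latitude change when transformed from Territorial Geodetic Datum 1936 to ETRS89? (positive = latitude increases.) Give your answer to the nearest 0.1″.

sin φ = 0.910376, cos φ = 0.413781, sin λ = 0.146765, cos λ = 0.989171.
North component: ΔN = −sin φ cos λ·ΔX − sin φ sin λ·ΔY + cos φ·ΔZ = −(0.910376)(0.989171)(-438.1) − (0.910376)(0.146765)(-338.7) + (0.413781)(137.3) = 496.58 m.
1° of latitude spans πR/180 = 111317 m, so Δφ = 496.58 / 111317 × 3600 = 16.060″.

Δφ = 16.1″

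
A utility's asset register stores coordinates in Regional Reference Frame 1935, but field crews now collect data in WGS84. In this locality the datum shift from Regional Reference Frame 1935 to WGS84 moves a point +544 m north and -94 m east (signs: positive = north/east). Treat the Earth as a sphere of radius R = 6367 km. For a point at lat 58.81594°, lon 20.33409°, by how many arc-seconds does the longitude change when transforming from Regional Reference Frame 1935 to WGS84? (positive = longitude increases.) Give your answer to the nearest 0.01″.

Δλ = -5.88″

At latitude 58.81594°, cos φ = 0.517789.
One radian of longitude at latitude φ spans R cos φ, so Δλ = ΔE / (R cos φ) = -94.0 / (6367000 × 0.517789) = -2.8513e-05 rad = -5.881″.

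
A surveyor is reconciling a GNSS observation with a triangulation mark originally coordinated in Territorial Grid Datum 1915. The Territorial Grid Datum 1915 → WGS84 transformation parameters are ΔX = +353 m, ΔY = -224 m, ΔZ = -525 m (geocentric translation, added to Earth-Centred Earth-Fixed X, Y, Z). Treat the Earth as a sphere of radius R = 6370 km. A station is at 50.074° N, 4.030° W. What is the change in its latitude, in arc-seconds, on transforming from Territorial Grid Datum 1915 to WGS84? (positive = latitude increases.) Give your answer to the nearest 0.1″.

sin φ = 0.766874, cos φ = 0.641798, sin λ = -0.070279, cos λ = 0.997527.
North component: ΔN = −sin φ cos λ·ΔX − sin φ sin λ·ΔY + cos φ·ΔZ = −(0.766874)(0.997527)(353) − (0.766874)(-0.070279)(-224) + (0.641798)(-525) = -619.05 m.
1° of latitude spans πR/180 = 111177 m, so Δφ = -619.05 / 111177 × 3600 = -20.045″.

Δφ = -20.0″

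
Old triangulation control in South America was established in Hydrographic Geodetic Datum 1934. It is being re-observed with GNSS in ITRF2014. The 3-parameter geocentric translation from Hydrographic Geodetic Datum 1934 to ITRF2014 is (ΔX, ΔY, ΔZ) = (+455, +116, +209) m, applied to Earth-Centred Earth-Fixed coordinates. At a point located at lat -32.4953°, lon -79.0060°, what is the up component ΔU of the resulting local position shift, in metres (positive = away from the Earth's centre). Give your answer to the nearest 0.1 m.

At φ = -32.4953°, λ = -79.0060°: sin φ = -0.537230, cos φ = 0.843436, sin λ = -0.981647, cos λ = 0.190706.
ΔU = cos φ cos λ·ΔX + cos φ sin λ·ΔY + sin φ·ΔZ = (0.843436)(0.190706)(455) + (0.843436)(-0.981647)(116) + (-0.537230)(209) = -135.14 m.

ΔU = -135.1 m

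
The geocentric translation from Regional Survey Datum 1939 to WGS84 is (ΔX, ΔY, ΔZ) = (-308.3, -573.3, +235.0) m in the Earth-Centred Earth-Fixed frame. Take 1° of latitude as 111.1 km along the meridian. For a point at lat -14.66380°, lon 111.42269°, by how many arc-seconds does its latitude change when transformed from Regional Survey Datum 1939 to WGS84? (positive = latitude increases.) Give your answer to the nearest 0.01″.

Δφ = 3.91″

sin φ = -0.253147, cos φ = 0.967428, sin λ = 0.930911, cos λ = -0.365245.
North component: ΔN = −sin φ cos λ·ΔX − sin φ sin λ·ΔY + cos φ·ΔZ = −(-0.253147)(-0.365245)(-308.3) − (-0.253147)(0.930911)(-573.3) + (0.967428)(235.0) = 120.75 m.
1° of latitude spans 111100 m, so Δφ = 120.75 / 111100 × 3600 = 3.913″.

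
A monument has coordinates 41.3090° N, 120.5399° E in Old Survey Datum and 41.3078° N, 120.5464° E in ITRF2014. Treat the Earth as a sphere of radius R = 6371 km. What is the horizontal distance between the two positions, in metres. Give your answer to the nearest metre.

Δφ = 41.3078° − 41.3090° = -0.0012°; Δλ = 120.5464° − 120.5399° = +0.0065°.
1° along a meridian = πR/180 = 111195 m.
ΔN = Δφ × 111195 = -133.4 m; ΔE = Δλ × 111195 × cos(41.3090°) = +0.0065 × 111195 × 0.751160 = 542.9 m.
Distance = √(ΔE² + ΔN²) = √(542.9² + (-133.4)²) = 559.1 m.

559 m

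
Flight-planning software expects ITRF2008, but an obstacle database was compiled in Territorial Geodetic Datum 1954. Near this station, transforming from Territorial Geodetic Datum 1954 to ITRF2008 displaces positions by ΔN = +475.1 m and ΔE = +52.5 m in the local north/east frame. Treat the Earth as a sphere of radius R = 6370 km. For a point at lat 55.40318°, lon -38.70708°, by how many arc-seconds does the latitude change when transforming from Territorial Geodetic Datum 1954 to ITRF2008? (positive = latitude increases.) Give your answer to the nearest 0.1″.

On a sphere of radius R, 1 rad of latitude = R, so Δφ = ΔN / R = 475.1 / 6370000 = 7.4584e-05 rad = 15.384″.

Δφ = 15.4″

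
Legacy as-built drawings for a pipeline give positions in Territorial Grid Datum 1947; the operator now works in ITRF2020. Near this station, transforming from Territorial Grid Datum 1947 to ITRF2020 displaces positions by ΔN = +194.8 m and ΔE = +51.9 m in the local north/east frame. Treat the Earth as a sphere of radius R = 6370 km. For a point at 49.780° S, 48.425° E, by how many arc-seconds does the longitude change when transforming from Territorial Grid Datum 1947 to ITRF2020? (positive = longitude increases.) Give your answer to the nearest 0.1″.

At latitude -49.780°, cos φ = 0.645724.
One radian of longitude at latitude φ spans R cos φ, so Δλ = ΔE / (R cos φ) = 51.9 / (6370000 × 0.645724) = 1.2618e-05 rad = 2.603″.

Δλ = 2.6″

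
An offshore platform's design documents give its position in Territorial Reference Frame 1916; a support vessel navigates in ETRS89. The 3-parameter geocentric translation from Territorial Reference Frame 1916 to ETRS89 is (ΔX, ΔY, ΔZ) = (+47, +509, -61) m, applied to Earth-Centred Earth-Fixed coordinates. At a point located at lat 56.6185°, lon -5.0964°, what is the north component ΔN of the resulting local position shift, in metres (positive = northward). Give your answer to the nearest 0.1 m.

At φ = 56.6185°, λ = -5.0964°: sin φ = 0.835026, cos φ = 0.550211, sin λ = -0.088832, cos λ = 0.996047.
ΔN = −sin φ cos λ·ΔX − sin φ sin λ·ΔY + cos φ·ΔZ = −(0.835026)(0.996047)(47) − (0.835026)(-0.088832)(509) + (0.550211)(-61) = -34.90 m.

ΔN = -34.9 m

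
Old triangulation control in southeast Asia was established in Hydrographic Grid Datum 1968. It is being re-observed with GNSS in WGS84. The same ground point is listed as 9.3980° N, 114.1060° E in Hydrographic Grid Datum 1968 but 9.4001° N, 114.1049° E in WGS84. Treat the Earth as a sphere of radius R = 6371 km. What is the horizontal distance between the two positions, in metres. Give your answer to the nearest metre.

Δφ = 9.4001° − 9.3980° = +0.0021°; Δλ = 114.1049° − 114.1060° = -0.0011°.
1° along a meridian = πR/180 = 111195 m.
ΔN = Δφ × 111195 = 233.5 m; ΔE = Δλ × 111195 × cos(9.3980°) = -0.0011 × 111195 × 0.986578 = -120.7 m.
Distance = √(ΔE² + ΔN²) = √((-120.7)² + 233.5²) = 262.8 m.

263 m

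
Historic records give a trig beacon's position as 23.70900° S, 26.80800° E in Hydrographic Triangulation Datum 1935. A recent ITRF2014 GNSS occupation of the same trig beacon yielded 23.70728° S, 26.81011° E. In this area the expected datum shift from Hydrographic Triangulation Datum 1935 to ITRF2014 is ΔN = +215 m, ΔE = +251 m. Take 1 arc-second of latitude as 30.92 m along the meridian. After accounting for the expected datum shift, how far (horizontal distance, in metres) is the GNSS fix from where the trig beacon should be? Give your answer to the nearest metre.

43 m

Observed coordinate differences: Δφ = +0.00172°, Δλ = +0.00211°.
Converting to metres (1° lat = 111312 m, cos φ = 0.915599): observed ΔN = 191.5 m, observed ΔE = 215.0 m.
Subtracting the expected shift leaves a residual of 191.5 − (215) = -23.5 m north and 215.0 − (251) = -36.0 m east.
Residual distance = √((-23.5)² + (-36.0)²) = 43.0 m.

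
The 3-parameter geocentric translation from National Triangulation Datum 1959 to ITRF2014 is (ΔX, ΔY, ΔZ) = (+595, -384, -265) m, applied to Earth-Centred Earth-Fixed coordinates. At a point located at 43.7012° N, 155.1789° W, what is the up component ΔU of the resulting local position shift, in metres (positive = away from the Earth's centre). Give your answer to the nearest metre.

ΔU = -457 m

At φ = 43.7012°, λ = -155.1789°: sin φ = 0.690898, cos φ = 0.722953, sin λ = -0.419786, cos λ = -0.907623.
ΔU = cos φ cos λ·ΔX + cos φ sin λ·ΔY + sin φ·ΔZ = (0.722953)(-0.907623)(595) + (0.722953)(-0.419786)(-384) + (0.690898)(-265) = -456.97 m.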